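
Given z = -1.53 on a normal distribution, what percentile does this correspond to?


CDF(z) = 0.5 * (1 + erf(z/sqrt(2)))
erf(-1.0819) = -0.874
CDF = 0.063
Percentile rank = 0.063 * 100 = 6.3

6.3


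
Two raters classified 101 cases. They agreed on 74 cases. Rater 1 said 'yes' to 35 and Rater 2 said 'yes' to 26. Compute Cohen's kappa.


P_o = 74/101 = 0.732673
P_e = (35*26 + 66*75) / 10201 = 0.574453
kappa = (P_o - P_e) / (1 - P_e)
kappa = (0.732673 - 0.574453) / (1 - 0.574453)
kappa = 0.3718

0.3718


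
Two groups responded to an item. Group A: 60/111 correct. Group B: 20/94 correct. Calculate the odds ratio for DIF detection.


Odds_A = 60/51 = 1.1765
Odds_B = 20/74 = 0.2703
OR = Odds_A / Odds_B = 1.1765 / 0.2703
Exactly, OR = (60 * 74) / (51 * 20) = 4440 / 1020
OR = 4.3529

4.3529


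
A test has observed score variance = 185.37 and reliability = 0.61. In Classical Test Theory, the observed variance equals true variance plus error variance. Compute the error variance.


var_true = rxx * var_obs = 0.61 * 185.37 = 113.0757
var_error = var_obs - var_true
var_error = 185.37 - 113.0757
var_error = 72.2943

72.2943


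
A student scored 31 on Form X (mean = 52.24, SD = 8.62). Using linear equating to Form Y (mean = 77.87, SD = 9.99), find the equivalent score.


slope = SD_Y / SD_X = 9.99 / 8.62 ~ 1.1589
intercept = mean_Y - slope * mean_X = 77.87 - (9.99 / 8.62) * 52.24 ~ 17.3274
Y = slope * X + intercept. To avoid rounding drift from the rounded slope/intercept, evaluate the equivalent form Y = mean_Y + SD_Y * (X - mean_X) / SD_X at full precision:
Y = 77.87 + 9.99 * (31 - 52.24) / 8.62
Y = 77.87 - 9.99 * 21.24 / 8.62
Y = 77.87 - 212.1876 / 8.62
Y = 77.87 - 24.6157
Y = 53.2543

53.2543


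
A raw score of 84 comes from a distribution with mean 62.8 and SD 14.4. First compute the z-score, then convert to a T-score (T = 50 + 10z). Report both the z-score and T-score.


z = (X - mean) / SD = (84 - 62.8) / 14.4
z = 21.2 / 14.4
z = 1.4722
T-score = T = 50 + 10z
Carry z at full precision (z = 21.2 / 14.4) into the conversion:
T-score = 50 + 10 * (21.2 / 14.4) = 50 + 212 / 14.4
T-score = 50 + 14.7222
T-score = 64.7222

64.7222


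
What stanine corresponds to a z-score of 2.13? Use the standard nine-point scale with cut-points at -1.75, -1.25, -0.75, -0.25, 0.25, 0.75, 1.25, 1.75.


Stanine boundaries: [-1.75, -1.25, -0.75, -0.25, 0.25, 0.75, 1.25, 1.75]
z = 2.13
Check each boundary:
  z >= -1.75 -> could be stanine 2
  z >= -1.25 -> could be stanine 3
  z >= -0.75 -> could be stanine 4
  z >= -0.25 -> could be stanine 5
  z >= 0.25 -> could be stanine 6
  z >= 0.75 -> could be stanine 7
  z >= 1.25 -> could be stanine 8
  z >= 1.75 -> could be stanine 9
Highest qualifying boundary gives stanine = 9

9


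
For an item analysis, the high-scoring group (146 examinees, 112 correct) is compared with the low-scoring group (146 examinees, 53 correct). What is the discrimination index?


p_upper = 112/146 = 0.7671
p_lower = 53/146 = 0.363
D = 0.7671 - 0.363 = 0.4041

0.4041


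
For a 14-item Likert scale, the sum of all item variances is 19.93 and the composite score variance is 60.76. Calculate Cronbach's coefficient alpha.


alpha = (k/(k-1)) * (1 - sum(si^2)/s_total^2)
= (14/13) * (1 - 19.93/60.76)
alpha = 0.7237

0.7237


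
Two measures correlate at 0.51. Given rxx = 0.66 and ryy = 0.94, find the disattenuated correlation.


r_corrected = rxy / sqrt(rxx * ryy)
= 0.51 / sqrt(0.66 * 0.94)
= 0.51 / sqrt(0.6204)
= 0.51 / 0.787655
r_corrected = 0.6475

0.6475


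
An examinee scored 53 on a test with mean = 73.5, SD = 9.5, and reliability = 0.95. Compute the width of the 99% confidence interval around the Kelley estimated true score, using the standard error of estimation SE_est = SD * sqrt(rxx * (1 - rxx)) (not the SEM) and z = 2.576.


True score estimate = 0.95*53 + 0.05*73.5 = 54.025
SE_est = SD * sqrt(rxx * (1 - rxx)) = 9.5 * sqrt(0.95 * 0.05) = 9.5 * sqrt(0.0475) = 2.070477
CI = T_est +/- z * SE_est, so width = 2 * z * SE_est = 2 * 2.576 * 2.070477
Width = 10.6671

10.6671


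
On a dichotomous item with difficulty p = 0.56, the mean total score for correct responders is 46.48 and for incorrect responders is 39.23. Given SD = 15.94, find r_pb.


q = 1 - p = 0.44
rpb = ((M1 - M0) / SD) * sqrt(p * q)
rpb = ((46.48 - 39.23) / 15.94) * sqrt(0.56 * 0.44)
rpb = 0.2258

0.2258


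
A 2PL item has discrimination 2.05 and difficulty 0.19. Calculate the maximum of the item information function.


For 2PL, max info at theta = b = 0.19
I_max = a^2 / 4 = 2.05^2 / 4
= 4.2025 / 4
I_max = 1.0506

1.0506


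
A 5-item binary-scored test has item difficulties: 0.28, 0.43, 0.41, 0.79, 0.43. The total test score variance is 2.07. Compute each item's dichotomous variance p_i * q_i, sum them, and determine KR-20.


For each item, compute p_i * q_i:
  Item 1: 0.28 * 0.72 = 0.2016
  Item 2: 0.43 * 0.57 = 0.2451
  Item 3: 0.41 * 0.59 = 0.2419
  Item 4: 0.79 * 0.21 = 0.1659
  Item 5: 0.43 * 0.57 = 0.2451
Sum(p_i * q_i) = 0.2016 + 0.2451 + 0.2419 + 0.1659 + 0.2451 = 1.0996
KR-20 = (k/(k-1)) * (1 - Sum(p_i*q_i) / Var_total)
= (5/4) * (1 - 1.0996/2.07)
= 1.25 * 0.4688
KR-20 = 0.586

0.586


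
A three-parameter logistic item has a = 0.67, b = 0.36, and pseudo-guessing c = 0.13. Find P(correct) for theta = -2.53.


logit = 0.67*(-2.53 - 0.36) = -1.9363
P* = 1/(1 + exp(--1.9363)) = 0.1261
P = 0.13 + (1 - 0.13) * 0.1261
P = 0.2397

0.2397


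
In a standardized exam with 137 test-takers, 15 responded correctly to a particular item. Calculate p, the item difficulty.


Item difficulty p = number correct / total examinees
p = 15 / 137
p = 0.1095

0.1095


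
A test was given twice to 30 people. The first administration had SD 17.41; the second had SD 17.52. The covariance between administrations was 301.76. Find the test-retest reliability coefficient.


r = cov(X,Y) / (SD_X * SD_Y)
r = 301.76 / (17.41 * 17.52)
r = 301.76 / 305.0232
r = 0.9893

0.9893


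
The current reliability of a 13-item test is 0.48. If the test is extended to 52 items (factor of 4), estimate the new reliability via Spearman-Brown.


r_new = (n * rxx) / (1 + (n-1) * rxx)
r_new = (4 * 0.48) / (1 + 3 * 0.48)
r_new = 1.92 / 2.44
r_new = 0.7869

0.7869


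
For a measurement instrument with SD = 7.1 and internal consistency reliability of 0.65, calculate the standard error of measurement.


SEM = SD * sqrt(1 - rxx)
SEM = 7.1 * sqrt(1 - 0.65)
SEM = 7.1 * sqrt(0.35) = 7.1 * 0.591608
SEM = 4.2004

4.2004


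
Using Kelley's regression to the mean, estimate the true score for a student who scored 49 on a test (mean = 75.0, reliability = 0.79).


T_est = rxx * X + (1 - rxx) * mean
T_est = 0.79 * 49 + 0.21 * 75.0
T_est = 38.71 + 15.75
T_est = 54.46

54.46


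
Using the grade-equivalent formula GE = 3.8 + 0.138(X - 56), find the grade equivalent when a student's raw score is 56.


raw - median = 56 - 56 = 0
slope * diff = 0.138 * 0 = 0.0
GE = 3.8 + 0.0
GE = 3.8

3.8


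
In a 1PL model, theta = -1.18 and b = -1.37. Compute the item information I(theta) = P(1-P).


P = 1/(1+exp(-(-1.18--1.37))) = 0.5474
I = P*(1-P) = 0.5474 * 0.4526
I = 0.2478

0.2478


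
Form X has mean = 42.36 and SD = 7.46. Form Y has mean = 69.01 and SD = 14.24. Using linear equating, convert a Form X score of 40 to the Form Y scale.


slope = SD_Y / SD_X = 14.24 / 7.46 ~ 1.9088
intercept = mean_Y - slope * mean_X = 69.01 - (14.24 / 7.46) * 42.36 ~ -11.8488
Y = slope * X + intercept. To avoid rounding drift from the rounded slope/intercept, evaluate the equivalent form Y = mean_Y + SD_Y * (X - mean_X) / SD_X at full precision:
Y = 69.01 + 14.24 * (40 - 42.36) / 7.46
Y = 69.01 - 14.24 * 2.36 / 7.46
Y = 69.01 - 33.6064 / 7.46
Y = 69.01 - 4.5049
Y = 64.5051

64.5051


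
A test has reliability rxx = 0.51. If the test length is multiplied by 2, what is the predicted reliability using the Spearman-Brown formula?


r_new = (n * rxx) / (1 + (n-1) * rxx)
r_new = (2 * 0.51) / (1 + 1 * 0.51)
r_new = 1.02 / 1.51
r_new = 0.6755

0.6755


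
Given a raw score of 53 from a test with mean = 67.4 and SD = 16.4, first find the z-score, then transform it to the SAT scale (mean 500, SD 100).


z = (X - mean) / SD = (53 - 67.4) / 16.4
z = -14.4 / 16.4
z = -0.878
SAT-scale = SAT = 500 + 100z
Carry z at full precision (z = -14.4 / 16.4) into the conversion:
SAT-scale = 500 + 100 * (-14.4 / 16.4) = 500 + -1440 / 16.4
SAT-scale = 500 + -87.8049
SAT-scale = 412.1951

412.1951


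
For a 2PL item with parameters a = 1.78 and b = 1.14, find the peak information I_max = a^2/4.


For 2PL, max info at theta = b = 1.14
I_max = a^2 / 4 = 1.78^2 / 4
= 3.1684 / 4
I_max = 0.7921

0.7921


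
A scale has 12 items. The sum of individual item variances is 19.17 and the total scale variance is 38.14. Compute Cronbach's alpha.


alpha = (k/(k-1)) * (1 - sum(si^2)/s_total^2)
= (12/11) * (1 - 19.17/38.14)
alpha = 0.5426

0.5426


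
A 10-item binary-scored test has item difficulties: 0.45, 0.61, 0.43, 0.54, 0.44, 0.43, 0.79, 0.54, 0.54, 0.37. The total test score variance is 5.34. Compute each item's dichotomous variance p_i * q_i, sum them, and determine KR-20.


For each item, compute p_i * q_i:
  Item 1: 0.45 * 0.55 = 0.2475
  Item 2: 0.61 * 0.39 = 0.2379
  Item 3: 0.43 * 0.57 = 0.2451
  Item 4: 0.54 * 0.46 = 0.2484
  Item 5: 0.44 * 0.56 = 0.2464
  Item 6: 0.43 * 0.57 = 0.2451
  Item 7: 0.79 * 0.21 = 0.1659
  Item 8: 0.54 * 0.46 = 0.2484
  Item 9: 0.54 * 0.46 = 0.2484
  Item 10: 0.37 * 0.63 = 0.2331
Sum(p_i * q_i) = 0.2475 + 0.2379 + 0.2451 + 0.2484 + 0.2464 + 0.2451 + 0.1659 + 0.2484 + 0.2484 + 0.2331 = 2.3662
KR-20 = (k/(k-1)) * (1 - Sum(p_i*q_i) / Var_total)
= (10/9) * (1 - 2.3662/5.34)
= 1.1111 * 0.5569
KR-20 = 0.6188

0.6188


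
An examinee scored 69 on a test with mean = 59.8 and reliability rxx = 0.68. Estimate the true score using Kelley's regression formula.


T_est = rxx * X + (1 - rxx) * mean
T_est = 0.68 * 69 + 0.32 * 59.8
T_est = 46.92 + 19.136
T_est = 66.056

66.056


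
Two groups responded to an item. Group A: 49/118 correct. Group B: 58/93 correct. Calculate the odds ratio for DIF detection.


Odds_A = 49/69 = 0.7101
Odds_B = 58/35 = 1.6571
OR = Odds_A / Odds_B = 0.7101 / 1.6571
Exactly, OR = (49 * 35) / (69 * 58) = 1715 / 4002
OR = 0.4285

0.4285


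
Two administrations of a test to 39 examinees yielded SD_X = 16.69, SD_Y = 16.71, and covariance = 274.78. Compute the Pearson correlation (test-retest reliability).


r = cov(X,Y) / (SD_X * SD_Y)
r = 274.78 / (16.69 * 16.71)
r = 274.78 / 278.8899
r = 0.9853

0.9853


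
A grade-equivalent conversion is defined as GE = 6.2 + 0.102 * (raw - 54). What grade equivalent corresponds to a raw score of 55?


raw - median = 55 - 54 = 1
slope * diff = 0.102 * 1 = 0.102
GE = 6.2 + 0.102
GE = 6.302

6.302


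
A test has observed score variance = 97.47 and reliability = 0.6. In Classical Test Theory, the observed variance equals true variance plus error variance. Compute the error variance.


var_true = rxx * var_obs = 0.6 * 97.47 = 58.482
var_error = var_obs - var_true
var_error = 97.47 - 58.482
var_error = 38.988

38.988


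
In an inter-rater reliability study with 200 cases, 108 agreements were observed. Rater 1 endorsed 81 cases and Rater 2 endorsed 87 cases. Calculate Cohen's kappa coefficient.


P_o = 108/200 = 0.54
P_e = (81*87 + 119*113) / 40000 = 0.51235
kappa = (P_o - P_e) / (1 - P_e)
kappa = (0.54 - 0.51235) / (1 - 0.51235)
kappa = 0.0567

0.0567


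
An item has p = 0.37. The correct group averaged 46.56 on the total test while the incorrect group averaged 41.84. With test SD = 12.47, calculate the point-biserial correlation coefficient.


q = 1 - p = 0.63
rpb = ((M1 - M0) / SD) * sqrt(p * q)
rpb = ((46.56 - 41.84) / 12.47) * sqrt(0.37 * 0.63)
rpb = 0.1827

0.1827


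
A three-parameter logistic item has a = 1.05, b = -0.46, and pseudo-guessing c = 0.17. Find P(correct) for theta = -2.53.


logit = 1.05*(-2.53 - -0.46) = -2.1735
P* = 1/(1 + exp(--2.1735)) = 0.1022
P = 0.17 + (1 - 0.17) * 0.1022
P = 0.2548

0.2548


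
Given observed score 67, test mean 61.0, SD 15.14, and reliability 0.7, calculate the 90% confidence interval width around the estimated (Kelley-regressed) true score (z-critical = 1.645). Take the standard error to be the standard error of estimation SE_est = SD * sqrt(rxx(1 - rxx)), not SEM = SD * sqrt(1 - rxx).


True score estimate = 0.7*67 + 0.3*61.0 = 65.2
SE_est = SD * sqrt(rxx * (1 - rxx)) = 15.14 * sqrt(0.7 * 0.3) = 15.14 * sqrt(0.21) = 6.93802
CI = T_est +/- z * SE_est, so width = 2 * z * SE_est = 2 * 1.645 * 6.93802
Width = 22.8261

22.8261


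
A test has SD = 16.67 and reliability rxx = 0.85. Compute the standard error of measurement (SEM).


SEM = SD * sqrt(1 - rxx)
SEM = 16.67 * sqrt(1 - 0.85)
SEM = 16.67 * sqrt(0.15) = 16.67 * 0.387298
SEM = 6.4563

6.4563


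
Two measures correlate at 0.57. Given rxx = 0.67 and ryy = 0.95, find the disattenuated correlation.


r_corrected = rxy / sqrt(rxx * ryy)
= 0.57 / sqrt(0.67 * 0.95)
= 0.57 / sqrt(0.6365)
= 0.57 / 0.79781
r_corrected = 0.7145

0.7145


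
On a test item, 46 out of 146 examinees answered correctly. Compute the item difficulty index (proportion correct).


Item difficulty p = number correct / total examinees
p = 46 / 146
p = 0.3151

0.3151


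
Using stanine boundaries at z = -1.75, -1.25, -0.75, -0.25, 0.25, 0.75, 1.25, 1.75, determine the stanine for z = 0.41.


Stanine boundaries: [-1.75, -1.25, -0.75, -0.25, 0.25, 0.75, 1.25, 1.75]
z = 0.41
Check each boundary:
  z >= -1.75 -> could be stanine 2
  z >= -1.25 -> could be stanine 3
  z >= -0.75 -> could be stanine 4
  z >= -0.25 -> could be stanine 5
  z >= 0.25 -> could be stanine 6
  z < 0.75
  z < 1.25
  z < 1.75
Highest qualifying boundary gives stanine = 6

6


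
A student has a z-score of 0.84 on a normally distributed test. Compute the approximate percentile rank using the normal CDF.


CDF(z) = 0.5 * (1 + erf(z/sqrt(2)))
erf(0.594) = 0.5991
CDF = 0.7995
Percentile rank = 0.7995 * 100 = 79.95

79.95


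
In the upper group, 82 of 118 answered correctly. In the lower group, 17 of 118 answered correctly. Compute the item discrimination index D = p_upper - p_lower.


p_upper = 82/118 = 0.6949
p_lower = 17/118 = 0.1441
D = 0.6949 - 0.1441 = 0.5508

0.5508


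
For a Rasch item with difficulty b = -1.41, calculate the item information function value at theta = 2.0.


P = 1/(1+exp(-(2.0--1.41))) = 0.968
I = P*(1-P) = 0.968 * 0.032
I = 0.031

0.031


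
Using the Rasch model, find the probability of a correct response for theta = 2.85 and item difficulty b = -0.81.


theta - b = 2.85 - -0.81 = 3.66
exp(-(theta - b)) = exp(-3.66) = 0.0257
P = 1 / (1 + 0.0257)
P = 0.9749

0.9749


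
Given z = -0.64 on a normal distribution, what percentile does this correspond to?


CDF(z) = 0.5 * (1 + erf(z/sqrt(2)))
erf(-0.4525) = -0.4778
CDF = 0.2611
Percentile rank = 0.2611 * 100 = 26.11

26.11


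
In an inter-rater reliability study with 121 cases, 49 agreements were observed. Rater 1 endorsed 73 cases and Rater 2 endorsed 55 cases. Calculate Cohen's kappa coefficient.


P_o = 49/121 = 0.404959
P_e = (73*55 + 48*66) / 14641 = 0.490609
kappa = (P_o - P_e) / (1 - P_e)
kappa = (0.404959 - 0.490609) / (1 - 0.490609)
kappa = -0.1681

-0.1681


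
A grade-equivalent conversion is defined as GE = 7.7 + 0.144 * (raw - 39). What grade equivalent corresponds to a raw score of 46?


raw - median = 46 - 39 = 7
slope * diff = 0.144 * 7 = 1.008
GE = 7.7 + 1.008
GE = 8.708

8.708


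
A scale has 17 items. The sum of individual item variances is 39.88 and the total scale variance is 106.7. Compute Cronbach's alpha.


alpha = (k/(k-1)) * (1 - sum(si^2)/s_total^2)
= (17/16) * (1 - 39.88/106.7)
alpha = 0.6654

0.6654


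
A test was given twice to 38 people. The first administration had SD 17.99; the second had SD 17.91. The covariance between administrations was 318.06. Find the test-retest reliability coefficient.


r = cov(X,Y) / (SD_X * SD_Y)
r = 318.06 / (17.99 * 17.91)
r = 318.06 / 322.2009
r = 0.9871

0.9871


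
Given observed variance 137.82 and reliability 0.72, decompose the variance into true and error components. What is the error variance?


var_true = rxx * var_obs = 0.72 * 137.82 = 99.2304
var_error = var_obs - var_true
var_error = 137.82 - 99.2304
var_error = 38.5896

38.5896


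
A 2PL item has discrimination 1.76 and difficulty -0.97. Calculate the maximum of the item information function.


For 2PL, max info at theta = b = -0.97
I_max = a^2 / 4 = 1.76^2 / 4
= 3.0976 / 4
I_max = 0.7744

0.7744


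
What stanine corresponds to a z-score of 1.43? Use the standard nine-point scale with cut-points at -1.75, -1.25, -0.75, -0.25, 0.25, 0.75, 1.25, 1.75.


Stanine boundaries: [-1.75, -1.25, -0.75, -0.25, 0.25, 0.75, 1.25, 1.75]
z = 1.43
Check each boundary:
  z >= -1.75 -> could be stanine 2
  z >= -1.25 -> could be stanine 3
  z >= -0.75 -> could be stanine 4
  z >= -0.25 -> could be stanine 5
  z >= 0.25 -> could be stanine 6
  z >= 0.75 -> could be stanine 7
  z >= 1.25 -> could be stanine 8
  z < 1.75
Highest qualifying boundary gives stanine = 8

8


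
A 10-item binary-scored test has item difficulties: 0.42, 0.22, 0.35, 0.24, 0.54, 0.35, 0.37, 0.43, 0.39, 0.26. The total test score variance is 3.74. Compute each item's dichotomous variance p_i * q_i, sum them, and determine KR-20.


For each item, compute p_i * q_i:
  Item 1: 0.42 * 0.58 = 0.2436
  Item 2: 0.22 * 0.78 = 0.1716
  Item 3: 0.35 * 0.65 = 0.2275
  Item 4: 0.24 * 0.76 = 0.1824
  Item 5: 0.54 * 0.46 = 0.2484
  Item 6: 0.35 * 0.65 = 0.2275
  Item 7: 0.37 * 0.63 = 0.2331
  Item 8: 0.43 * 0.57 = 0.2451
  Item 9: 0.39 * 0.61 = 0.2379
  Item 10: 0.26 * 0.74 = 0.1924
Sum(p_i * q_i) = 0.2436 + 0.1716 + 0.2275 + 0.1824 + 0.2484 + 0.2275 + 0.2331 + 0.2451 + 0.2379 + 0.1924 = 2.2095
KR-20 = (k/(k-1)) * (1 - Sum(p_i*q_i) / Var_total)
= (10/9) * (1 - 2.2095/3.74)
= 1.1111 * 0.4092
KR-20 = 0.4547

0.4547


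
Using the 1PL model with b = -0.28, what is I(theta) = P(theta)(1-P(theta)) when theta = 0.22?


P = 1/(1+exp(-(0.22--0.28))) = 0.6225
I = P*(1-P) = 0.6225 * 0.3775
I = 0.235

0.235


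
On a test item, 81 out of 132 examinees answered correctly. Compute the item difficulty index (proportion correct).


Item difficulty p = number correct / total examinees
p = 81 / 132
p = 0.6136

0.6136


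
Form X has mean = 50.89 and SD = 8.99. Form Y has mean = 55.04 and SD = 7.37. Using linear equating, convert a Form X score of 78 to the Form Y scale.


slope = SD_Y / SD_X = 7.37 / 8.99 ~ 0.8198
intercept = mean_Y - slope * mean_X = 55.04 - (7.37 / 8.99) * 50.89 ~ 13.3204
Y = slope * X + intercept. To avoid rounding drift from the rounded slope/intercept, evaluate the equivalent form Y = mean_Y + SD_Y * (X - mean_X) / SD_X at full precision:
Y = 55.04 + 7.37 * (78 - 50.89) / 8.99
Y = 55.04 + 7.37 * 27.11 / 8.99
Y = 55.04 + 199.8007 / 8.99
Y = 55.04 + 22.2248
Y = 77.2648

77.2648


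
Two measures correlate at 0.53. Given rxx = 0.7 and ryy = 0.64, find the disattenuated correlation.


r_corrected = rxy / sqrt(rxx * ryy)
= 0.53 / sqrt(0.7 * 0.64)
= 0.53 / sqrt(0.448)
= 0.53 / 0.669328
r_corrected = 0.7918

0.7918


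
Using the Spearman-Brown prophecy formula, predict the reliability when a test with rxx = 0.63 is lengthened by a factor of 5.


r_new = (n * rxx) / (1 + (n-1) * rxx)
r_new = (5 * 0.63) / (1 + 4 * 0.63)
r_new = 3.15 / 3.52
r_new = 0.8949

0.8949


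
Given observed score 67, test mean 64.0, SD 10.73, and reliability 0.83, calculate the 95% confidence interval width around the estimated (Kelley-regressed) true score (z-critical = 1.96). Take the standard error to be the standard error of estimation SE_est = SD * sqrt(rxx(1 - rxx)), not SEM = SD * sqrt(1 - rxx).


True score estimate = 0.83*67 + 0.17*64.0 = 66.49
SE_est = SD * sqrt(rxx * (1 - rxx)) = 10.73 * sqrt(0.83 * 0.17) = 10.73 * sqrt(0.1411) = 4.03054
CI = T_est +/- z * SE_est, so width = 2 * z * SE_est = 2 * 1.96 * 4.03054
Width = 15.7997

15.7997


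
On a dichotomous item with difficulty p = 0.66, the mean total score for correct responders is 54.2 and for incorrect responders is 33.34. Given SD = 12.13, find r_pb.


q = 1 - p = 0.34
rpb = ((M1 - M0) / SD) * sqrt(p * q)
rpb = ((54.2 - 33.34) / 12.13) * sqrt(0.66 * 0.34)
rpb = 0.8146

0.8146


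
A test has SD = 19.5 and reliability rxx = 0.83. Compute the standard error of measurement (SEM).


SEM = SD * sqrt(1 - rxx)
SEM = 19.5 * sqrt(1 - 0.83)
SEM = 19.5 * sqrt(0.17) = 19.5 * 0.412311
SEM = 8.0401

8.0401


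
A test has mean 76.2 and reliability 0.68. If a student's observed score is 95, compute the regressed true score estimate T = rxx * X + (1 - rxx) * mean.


T_est = rxx * X + (1 - rxx) * mean
T_est = 0.68 * 95 + 0.32 * 76.2
T_est = 64.6 + 24.384
T_est = 88.984

88.984


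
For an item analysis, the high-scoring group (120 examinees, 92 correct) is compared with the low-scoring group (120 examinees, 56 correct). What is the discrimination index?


p_upper = 92/120 = 0.7667
p_lower = 56/120 = 0.4667
D = 0.7667 - 0.4667 = 0.3

0.3


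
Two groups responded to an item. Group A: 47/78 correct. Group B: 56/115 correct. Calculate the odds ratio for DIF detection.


Odds_A = 47/31 = 1.5161
Odds_B = 56/59 = 0.9492
OR = Odds_A / Odds_B = 1.5161 / 0.9492
Exactly, OR = (47 * 59) / (31 * 56) = 2773 / 1736
OR = 1.5974

1.5974


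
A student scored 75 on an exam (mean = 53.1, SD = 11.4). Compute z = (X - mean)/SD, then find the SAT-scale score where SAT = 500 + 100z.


z = (X - mean) / SD = (75 - 53.1) / 11.4
z = 21.9 / 11.4
z = 1.9211
SAT-scale = SAT = 500 + 100z
Carry z at full precision (z = 21.9 / 11.4) into the conversion:
SAT-scale = 500 + 100 * (21.9 / 11.4) = 500 + 2190 / 11.4
SAT-scale = 500 + 192.1053
SAT-scale = 692.1053

692.1053


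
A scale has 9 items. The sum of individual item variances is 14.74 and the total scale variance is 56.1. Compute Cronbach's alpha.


alpha = (k/(k-1)) * (1 - sum(si^2)/s_total^2)
= (9/8) * (1 - 14.74/56.1)
alpha = 0.8294

0.8294


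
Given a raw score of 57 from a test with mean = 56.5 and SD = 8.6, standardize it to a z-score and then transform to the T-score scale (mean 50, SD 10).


z = (X - mean) / SD = (57 - 56.5) / 8.6
z = 0.5 / 8.6
z = 0.0581
T-score = T = 50 + 10z
Carry z at full precision (z = 0.5 / 8.6) into the conversion:
T-score = 50 + 10 * (0.5 / 8.6) = 50 + 5 / 8.6
T-score = 50 + 0.5814
T-score = 50.5814

50.5814


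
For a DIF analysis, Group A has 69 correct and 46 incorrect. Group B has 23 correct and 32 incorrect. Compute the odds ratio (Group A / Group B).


Odds_A = 69/46 = 1.5
Odds_B = 23/32 = 0.7188
OR = Odds_A / Odds_B = 1.5 / 0.7188
Exactly, OR = (69 * 32) / (46 * 23) = 2208 / 1058
OR = 2.087

2.087


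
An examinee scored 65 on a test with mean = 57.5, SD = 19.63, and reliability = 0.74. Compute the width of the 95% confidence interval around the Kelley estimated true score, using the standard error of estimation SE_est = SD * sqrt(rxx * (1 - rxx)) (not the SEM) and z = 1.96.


True score estimate = 0.74*65 + 0.26*57.5 = 63.05
SE_est = SD * sqrt(rxx * (1 - rxx)) = 19.63 * sqrt(0.74 * 0.26) = 19.63 * sqrt(0.1924) = 8.61039
CI = T_est +/- z * SE_est, so width = 2 * z * SE_est = 2 * 1.96 * 8.61039
Width = 33.7527

33.7527


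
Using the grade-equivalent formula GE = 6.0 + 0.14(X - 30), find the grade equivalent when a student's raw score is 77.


raw - median = 77 - 30 = 47
slope * diff = 0.14 * 47 = 6.58
GE = 6.0 + 6.58
GE = 12.58

12.58


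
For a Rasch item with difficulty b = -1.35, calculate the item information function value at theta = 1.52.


P = 1/(1+exp(-(1.52--1.35))) = 0.9463
I = P*(1-P) = 0.9463 * 0.0537
I = 0.0508

0.0508


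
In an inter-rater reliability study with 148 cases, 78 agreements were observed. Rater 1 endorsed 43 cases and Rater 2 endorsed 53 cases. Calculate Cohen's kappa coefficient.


P_o = 78/148 = 0.527027
P_e = (43*53 + 105*95) / 21904 = 0.559441
kappa = (P_o - P_e) / (1 - P_e)
kappa = (0.527027 - 0.559441) / (1 - 0.559441)
kappa = -0.0736

-0.0736


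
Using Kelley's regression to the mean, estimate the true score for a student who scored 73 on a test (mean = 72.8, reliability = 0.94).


T_est = rxx * X + (1 - rxx) * mean
T_est = 0.94 * 73 + 0.06 * 72.8
T_est = 68.62 + 4.368
T_est = 72.988

72.988


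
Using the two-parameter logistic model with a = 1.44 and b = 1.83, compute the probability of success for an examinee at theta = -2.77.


a*(theta - b) = 1.44 * (-2.77 - 1.83) = -6.624
exp(--6.624) = 752.9509
P = 1 / (1 + 752.9509)
P = 0.0013

0.0013


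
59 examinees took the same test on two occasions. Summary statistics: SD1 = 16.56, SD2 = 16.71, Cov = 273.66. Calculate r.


r = cov(X,Y) / (SD_X * SD_Y)
r = 273.66 / (16.56 * 16.71)
r = 273.66 / 276.7176
r = 0.989

0.989


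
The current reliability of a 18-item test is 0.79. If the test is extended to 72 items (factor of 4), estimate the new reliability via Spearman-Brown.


r_new = (n * rxx) / (1 + (n-1) * rxx)
r_new = (4 * 0.79) / (1 + 3 * 0.79)
r_new = 3.16 / 3.37
r_new = 0.9377

0.9377


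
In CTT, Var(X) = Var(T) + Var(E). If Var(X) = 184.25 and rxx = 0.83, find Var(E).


var_true = rxx * var_obs = 0.83 * 184.25 = 152.9275
var_error = var_obs - var_true
var_error = 184.25 - 152.9275
var_error = 31.3225

31.3225


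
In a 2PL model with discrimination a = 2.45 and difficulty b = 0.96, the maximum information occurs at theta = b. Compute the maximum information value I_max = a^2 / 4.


For 2PL, max info at theta = b = 0.96
I_max = a^2 / 4 = 2.45^2 / 4
= 6.0025 / 4
I_max = 1.5006

1.5006


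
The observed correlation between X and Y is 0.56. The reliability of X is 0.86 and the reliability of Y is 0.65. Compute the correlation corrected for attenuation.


r_corrected = rxy / sqrt(rxx * ryy)
= 0.56 / sqrt(0.86 * 0.65)
= 0.56 / sqrt(0.559)
= 0.56 / 0.747663
r_corrected = 0.749

0.749


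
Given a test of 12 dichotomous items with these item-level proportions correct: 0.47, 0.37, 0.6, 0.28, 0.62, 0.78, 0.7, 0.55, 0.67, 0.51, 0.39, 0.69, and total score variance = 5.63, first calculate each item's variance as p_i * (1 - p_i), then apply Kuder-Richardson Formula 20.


For each item, compute p_i * q_i:
  Item 1: 0.47 * 0.53 = 0.2491
  Item 2: 0.37 * 0.63 = 0.2331
  Item 3: 0.6 * 0.4 = 0.24
  Item 4: 0.28 * 0.72 = 0.2016
  Item 5: 0.62 * 0.38 = 0.2356
  Item 6: 0.78 * 0.22 = 0.1716
  Item 7: 0.7 * 0.3 = 0.21
  Item 8: 0.55 * 0.45 = 0.2475
  Item 9: 0.67 * 0.33 = 0.2211
  Item 10: 0.51 * 0.49 = 0.2499
  Item 11: 0.39 * 0.61 = 0.2379
  Item 12: 0.69 * 0.31 = 0.2139
Sum(p_i * q_i) = 0.2491 + 0.2331 + 0.24 + 0.2016 + 0.2356 + 0.1716 + 0.21 + 0.2475 + 0.2211 + 0.2499 + 0.2379 + 0.2139 = 2.7113
KR-20 = (k/(k-1)) * (1 - Sum(p_i*q_i) / Var_total)
= (12/11) * (1 - 2.7113/5.63)
= 1.0909 * 0.5184
KR-20 = 0.5655

0.5655


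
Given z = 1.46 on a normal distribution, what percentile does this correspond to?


CDF(z) = 0.5 * (1 + erf(z/sqrt(2)))
erf(1.0324) = 0.8557
CDF = 0.9279
Percentile rank = 0.9279 * 100 = 92.79

92.79


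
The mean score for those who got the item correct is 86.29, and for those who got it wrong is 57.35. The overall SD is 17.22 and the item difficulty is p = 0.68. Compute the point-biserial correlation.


q = 1 - p = 0.32
rpb = ((M1 - M0) / SD) * sqrt(p * q)
rpb = ((86.29 - 57.35) / 17.22) * sqrt(0.68 * 0.32)
rpb = 0.784

0.784


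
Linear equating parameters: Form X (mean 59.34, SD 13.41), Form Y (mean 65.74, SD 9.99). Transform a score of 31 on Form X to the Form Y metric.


slope = SD_Y / SD_X = 9.99 / 13.41 ~ 0.745
intercept = mean_Y - slope * mean_X = 65.74 - (9.99 / 13.41) * 59.34 ~ 21.5337
Y = slope * X + intercept. To avoid rounding drift from the rounded slope/intercept, evaluate the equivalent form Y = mean_Y + SD_Y * (X - mean_X) / SD_X at full precision:
Y = 65.74 + 9.99 * (31 - 59.34) / 13.41
Y = 65.74 - 9.99 * 28.34 / 13.41
Y = 65.74 - 283.1166 / 13.41
Y = 65.74 - 21.1123
Y = 44.6277

44.6277


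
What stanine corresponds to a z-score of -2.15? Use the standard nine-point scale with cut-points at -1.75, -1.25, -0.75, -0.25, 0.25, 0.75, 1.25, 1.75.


Stanine boundaries: [-1.75, -1.25, -0.75, -0.25, 0.25, 0.75, 1.25, 1.75]
z = -2.15
Check each boundary:
  z < -1.75
  z < -1.25
  z < -0.75
  z < -0.25
  z < 0.25
  z < 0.75
  z < 1.25
  z < 1.75
Highest qualifying boundary gives stanine = 1

1


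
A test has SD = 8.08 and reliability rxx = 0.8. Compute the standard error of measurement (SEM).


SEM = SD * sqrt(1 - rxx)
SEM = 8.08 * sqrt(1 - 0.8)
SEM = 8.08 * sqrt(0.2) = 8.08 * 0.447214
SEM = 3.6135

3.6135


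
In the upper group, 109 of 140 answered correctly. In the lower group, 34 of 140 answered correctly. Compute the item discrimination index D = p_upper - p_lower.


p_upper = 109/140 = 0.7786
p_lower = 34/140 = 0.2429
D = 0.7786 - 0.2429 = 0.5357

0.5357


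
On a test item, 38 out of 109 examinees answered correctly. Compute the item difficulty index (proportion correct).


Item difficulty p = number correct / total examinees
p = 38 / 109
p = 0.3486

0.3486


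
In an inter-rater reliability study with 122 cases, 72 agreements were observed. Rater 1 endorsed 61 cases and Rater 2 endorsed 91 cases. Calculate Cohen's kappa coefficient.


P_o = 72/122 = 0.590164
P_e = (61*91 + 61*31) / 14884 = 0.5
kappa = (P_o - P_e) / (1 - P_e)
kappa = (0.590164 - 0.5) / (1 - 0.5)
kappa = 0.1803

0.1803


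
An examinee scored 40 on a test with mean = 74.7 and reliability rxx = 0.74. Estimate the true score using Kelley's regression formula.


T_est = rxx * X + (1 - rxx) * mean
T_est = 0.74 * 40 + 0.26 * 74.7
T_est = 29.6 + 19.422
T_est = 49.022

49.022


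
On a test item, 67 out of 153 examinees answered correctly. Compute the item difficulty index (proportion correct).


Item difficulty p = number correct / total examinees
p = 67 / 153
p = 0.4379

0.4379


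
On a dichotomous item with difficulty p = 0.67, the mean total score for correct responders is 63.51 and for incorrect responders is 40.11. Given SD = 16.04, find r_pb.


q = 1 - p = 0.33
rpb = ((M1 - M0) / SD) * sqrt(p * q)
rpb = ((63.51 - 40.11) / 16.04) * sqrt(0.67 * 0.33)
rpb = 0.686

0.686


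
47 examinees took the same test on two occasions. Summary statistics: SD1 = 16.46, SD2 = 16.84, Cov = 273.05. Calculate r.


r = cov(X,Y) / (SD_X * SD_Y)
r = 273.05 / (16.46 * 16.84)
r = 273.05 / 277.1864
r = 0.9851

0.9851


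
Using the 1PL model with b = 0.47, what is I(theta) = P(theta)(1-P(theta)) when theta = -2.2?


P = 1/(1+exp(-(-2.2-0.47))) = 0.0648
I = P*(1-P) = 0.0648 * 0.9352
I = 0.0606

0.0606


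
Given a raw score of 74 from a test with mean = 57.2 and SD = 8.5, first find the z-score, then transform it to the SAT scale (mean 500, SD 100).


z = (X - mean) / SD = (74 - 57.2) / 8.5
z = 16.8 / 8.5
z = 1.9765
SAT-scale = SAT = 500 + 100z
Carry z at full precision (z = 16.8 / 8.5) into the conversion:
SAT-scale = 500 + 100 * (16.8 / 8.5) = 500 + 1680 / 8.5
SAT-scale = 500 + 197.6471
SAT-scale = 697.6471

697.6471


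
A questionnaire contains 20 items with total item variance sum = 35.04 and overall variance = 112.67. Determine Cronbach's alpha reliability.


alpha = (k/(k-1)) * (1 - sum(si^2)/s_total^2)
= (20/19) * (1 - 35.04/112.67)
alpha = 0.7253

0.7253


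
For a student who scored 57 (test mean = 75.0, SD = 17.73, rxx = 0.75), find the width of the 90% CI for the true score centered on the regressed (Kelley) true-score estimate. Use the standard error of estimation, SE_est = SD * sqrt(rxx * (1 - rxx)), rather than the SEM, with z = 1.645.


True score estimate = 0.75*57 + 0.25*75.0 = 61.5
SE_est = SD * sqrt(rxx * (1 - rxx)) = 17.73 * sqrt(0.75 * 0.25) = 17.73 * sqrt(0.1875) = 7.677315
CI = T_est +/- z * SE_est, so width = 2 * z * SE_est = 2 * 1.645 * 7.677315
Width = 25.2584

25.2584


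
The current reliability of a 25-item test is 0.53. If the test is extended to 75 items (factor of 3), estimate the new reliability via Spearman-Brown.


r_new = (n * rxx) / (1 + (n-1) * rxx)
r_new = (3 * 0.53) / (1 + 2 * 0.53)
r_new = 1.59 / 2.06
r_new = 0.7718

0.7718


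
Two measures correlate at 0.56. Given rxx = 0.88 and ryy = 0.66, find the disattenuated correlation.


r_corrected = rxy / sqrt(rxx * ryy)
= 0.56 / sqrt(0.88 * 0.66)
= 0.56 / sqrt(0.5808)
= 0.56 / 0.762102
r_corrected = 0.7348

0.7348


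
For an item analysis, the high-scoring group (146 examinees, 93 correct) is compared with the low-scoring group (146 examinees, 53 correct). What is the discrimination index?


p_upper = 93/146 = 0.637
p_lower = 53/146 = 0.363
D = 0.637 - 0.363 = 0.274

0.274


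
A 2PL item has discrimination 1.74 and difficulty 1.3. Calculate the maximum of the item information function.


For 2PL, max info at theta = b = 1.3
I_max = a^2 / 4 = 1.74^2 / 4
= 3.0276 / 4
I_max = 0.7569

0.7569


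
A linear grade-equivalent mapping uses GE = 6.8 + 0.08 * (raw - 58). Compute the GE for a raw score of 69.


raw - median = 69 - 58 = 11
slope * diff = 0.08 * 11 = 0.88
GE = 6.8 + 0.88
GE = 7.68

7.68


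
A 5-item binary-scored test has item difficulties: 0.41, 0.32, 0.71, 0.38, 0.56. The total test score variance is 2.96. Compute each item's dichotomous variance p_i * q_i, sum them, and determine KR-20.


For each item, compute p_i * q_i:
  Item 1: 0.41 * 0.59 = 0.2419
  Item 2: 0.32 * 0.68 = 0.2176
  Item 3: 0.71 * 0.29 = 0.2059
  Item 4: 0.38 * 0.62 = 0.2356
  Item 5: 0.56 * 0.44 = 0.2464
Sum(p_i * q_i) = 0.2419 + 0.2176 + 0.2059 + 0.2356 + 0.2464 = 1.1474
KR-20 = (k/(k-1)) * (1 - Sum(p_i*q_i) / Var_total)
= (5/4) * (1 - 1.1474/2.96)
= 1.25 * 0.6124
KR-20 = 0.7655

0.7655


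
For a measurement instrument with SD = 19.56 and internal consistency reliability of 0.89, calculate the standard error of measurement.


SEM = SD * sqrt(1 - rxx)
SEM = 19.56 * sqrt(1 - 0.89)
SEM = 19.56 * sqrt(0.11) = 19.56 * 0.331662
SEM = 6.4873

6.4873


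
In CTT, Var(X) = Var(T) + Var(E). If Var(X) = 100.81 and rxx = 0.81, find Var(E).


var_true = rxx * var_obs = 0.81 * 100.81 = 81.6561
var_error = var_obs - var_true
var_error = 100.81 - 81.6561
var_error = 19.1539

19.1539


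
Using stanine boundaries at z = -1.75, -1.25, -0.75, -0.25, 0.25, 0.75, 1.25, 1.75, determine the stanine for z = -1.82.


Stanine boundaries: [-1.75, -1.25, -0.75, -0.25, 0.25, 0.75, 1.25, 1.75]
z = -1.82
Check each boundary:
  z < -1.75
  z < -1.25
  z < -0.75
  z < -0.25
  z < 0.25
  z < 0.75
  z < 1.25
  z < 1.75
Highest qualifying boundary gives stanine = 1

1


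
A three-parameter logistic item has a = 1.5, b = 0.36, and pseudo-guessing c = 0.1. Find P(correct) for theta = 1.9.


logit = 1.5*(1.9 - 0.36) = 2.31
P* = 1/(1 + exp(-2.31)) = 0.9097
P = 0.1 + (1 - 0.1) * 0.9097
P = 0.9187

0.9187


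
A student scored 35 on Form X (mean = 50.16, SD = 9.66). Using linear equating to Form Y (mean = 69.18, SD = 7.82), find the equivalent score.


slope = SD_Y / SD_X = 7.82 / 9.66 ~ 0.8095
intercept = mean_Y - slope * mean_X = 69.18 - (7.82 / 9.66) * 50.16 ~ 28.5743
Y = slope * X + intercept. To avoid rounding drift from the rounded slope/intercept, evaluate the equivalent form Y = mean_Y + SD_Y * (X - mean_X) / SD_X at full precision:
Y = 69.18 + 7.82 * (35 - 50.16) / 9.66
Y = 69.18 - 7.82 * 15.16 / 9.66
Y = 69.18 - 118.5512 / 9.66
Y = 69.18 - 12.2724
Y = 56.9076

56.9076


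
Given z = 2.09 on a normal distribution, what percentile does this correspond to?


CDF(z) = 0.5 * (1 + erf(z/sqrt(2)))
erf(1.4779) = 0.9634
CDF = 0.9817
Percentile rank = 0.9817 * 100 = 98.17

98.17


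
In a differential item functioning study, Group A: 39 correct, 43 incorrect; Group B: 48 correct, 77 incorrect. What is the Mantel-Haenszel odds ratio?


Odds_A = 39/43 = 0.907
Odds_B = 48/77 = 0.6234
OR = Odds_A / Odds_B = 0.907 / 0.6234
Exactly, OR = (39 * 77) / (43 * 48) = 3003 / 2064
OR = 1.4549

1.4549


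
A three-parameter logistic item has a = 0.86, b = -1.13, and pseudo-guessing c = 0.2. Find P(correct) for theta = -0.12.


logit = 0.86*(-0.12 - -1.13) = 0.8686
P* = 1/(1 + exp(-0.8686)) = 0.7045
P = 0.2 + (1 - 0.2) * 0.7045
P = 0.7636

0.7636


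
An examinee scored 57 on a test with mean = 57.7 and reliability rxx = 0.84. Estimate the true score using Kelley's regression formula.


T_est = rxx * X + (1 - rxx) * mean
T_est = 0.84 * 57 + 0.16 * 57.7
T_est = 47.88 + 9.232
T_est = 57.112

57.112


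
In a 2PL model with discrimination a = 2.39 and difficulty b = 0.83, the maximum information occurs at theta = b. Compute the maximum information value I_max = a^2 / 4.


For 2PL, max info at theta = b = 0.83
I_max = a^2 / 4 = 2.39^2 / 4
= 5.7121 / 4
I_max = 1.428

1.428


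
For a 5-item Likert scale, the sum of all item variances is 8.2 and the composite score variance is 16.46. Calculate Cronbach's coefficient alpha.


alpha = (k/(k-1)) * (1 - sum(si^2)/s_total^2)
= (5/4) * (1 - 8.2/16.46)
alpha = 0.6273

0.6273


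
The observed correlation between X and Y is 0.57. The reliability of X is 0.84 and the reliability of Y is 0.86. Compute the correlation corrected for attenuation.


r_corrected = rxy / sqrt(rxx * ryy)
= 0.57 / sqrt(0.84 * 0.86)
= 0.57 / sqrt(0.7224)
= 0.57 / 0.849941
r_corrected = 0.6706

0.6706


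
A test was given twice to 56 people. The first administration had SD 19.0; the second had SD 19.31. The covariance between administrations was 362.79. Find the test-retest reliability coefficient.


r = cov(X,Y) / (SD_X * SD_Y)
r = 362.79 / (19.0 * 19.31)
r = 362.79 / 366.89
r = 0.9888

0.9888


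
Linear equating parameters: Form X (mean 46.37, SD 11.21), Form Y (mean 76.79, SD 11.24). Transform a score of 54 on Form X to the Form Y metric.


slope = SD_Y / SD_X = 11.24 / 11.21 ~ 1.0027
intercept = mean_Y - slope * mean_X = 76.79 - (11.24 / 11.21) * 46.37 ~ 30.2959
Y = slope * X + intercept. To avoid rounding drift from the rounded slope/intercept, evaluate the equivalent form Y = mean_Y + SD_Y * (X - mean_X) / SD_X at full precision:
Y = 76.79 + 11.24 * (54 - 46.37) / 11.21
Y = 76.79 + 11.24 * 7.63 / 11.21
Y = 76.79 + 85.7612 / 11.21
Y = 76.79 + 7.6504
Y = 84.4404

84.4404


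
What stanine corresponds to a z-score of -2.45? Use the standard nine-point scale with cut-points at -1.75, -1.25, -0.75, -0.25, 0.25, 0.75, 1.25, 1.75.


Stanine boundaries: [-1.75, -1.25, -0.75, -0.25, 0.25, 0.75, 1.25, 1.75]
z = -2.45
Check each boundary:
  z < -1.75
  z < -1.25
  z < -0.75
  z < -0.25
  z < 0.25
  z < 0.75
  z < 1.25
  z < 1.75
Highest qualifying boundary gives stanine = 1

1


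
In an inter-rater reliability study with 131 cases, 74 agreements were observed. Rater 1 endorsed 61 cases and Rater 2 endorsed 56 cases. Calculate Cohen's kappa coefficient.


P_o = 74/131 = 0.564885
P_e = (61*56 + 70*75) / 17161 = 0.504982
kappa = (P_o - P_e) / (1 - P_e)
kappa = (0.564885 - 0.504982) / (1 - 0.504982)
kappa = 0.121

0.121


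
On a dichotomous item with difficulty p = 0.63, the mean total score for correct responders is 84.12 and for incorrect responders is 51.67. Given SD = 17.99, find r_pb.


q = 1 - p = 0.37
rpb = ((M1 - M0) / SD) * sqrt(p * q)
rpb = ((84.12 - 51.67) / 17.99) * sqrt(0.63 * 0.37)
rpb = 0.8709

0.8709


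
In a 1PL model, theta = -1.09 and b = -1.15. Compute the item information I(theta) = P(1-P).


P = 1/(1+exp(-(-1.09--1.15))) = 0.515
I = P*(1-P) = 0.515 * 0.485
I = 0.2498

0.2498


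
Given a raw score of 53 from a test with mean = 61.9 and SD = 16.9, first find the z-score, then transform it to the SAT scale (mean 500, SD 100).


z = (X - mean) / SD = (53 - 61.9) / 16.9
z = -8.9 / 16.9
z = -0.5266
SAT-scale = SAT = 500 + 100z
Carry z at full precision (z = -8.9 / 16.9) into the conversion:
SAT-scale = 500 + 100 * (-8.9 / 16.9) = 500 + -890 / 16.9
SAT-scale = 500 + -52.6627
SAT-scale = 447.3373

447.3373
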